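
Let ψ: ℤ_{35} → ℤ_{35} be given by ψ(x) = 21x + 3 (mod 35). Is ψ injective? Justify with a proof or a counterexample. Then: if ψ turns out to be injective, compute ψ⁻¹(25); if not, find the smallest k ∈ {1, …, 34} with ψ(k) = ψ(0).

We have gcd(21, 35) = 7 > 1. Taking s = 0 and t = 5: ψ(0) = 3 and ψ(5) = 21·5 + 3 = 108 ≡ 3 (mod 35).
So ψ(0) = ψ(5) while 0 ≠ 5, hence ψ is not injective.
Since ψ is not injective, we find the least positive k with ψ(k) = ψ(0): this means 21k ≡ 0 (mod 35), i.e. 35 ∣ 21k. Since gcd(21, 35) = 7, dividing through by 7 this holds exactly when 5 ∣ 3k, and as gcd(3, 5) = 1, exactly when 5 ∣ k.
The smallest positive such k is 5.

5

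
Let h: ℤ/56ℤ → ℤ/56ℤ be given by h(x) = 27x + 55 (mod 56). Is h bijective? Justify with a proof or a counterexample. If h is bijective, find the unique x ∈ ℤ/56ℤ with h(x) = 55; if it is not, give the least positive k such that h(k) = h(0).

0

If h(u) = h(v), then 27u ≡ 27v (mod 56). Because gcd(27, 56) = 1, we may cancel 27 to get u ≡ v (mod 56).
We now compute 27⁻¹ mod 56 explicitly. Euclid's algorithm: 56 = 2·27 + 2, 27 = 13·2 + 1; back-substituting gives 1 = 27·27 − 13·56, so 27⁻¹ ≡ 27 (mod 56).
For any y ∈ ℤ/56ℤ, x = 27(y − 55) mod 56 satisfies h(x) = 27·27(y − 55) + 55 ≡ y (since 27·27 ≡ 1 mod 56). So every y has a preimage.
Hence h is bijective.
Since h is bijective, we find h⁻¹(55): we need 27x ≡ 55 − 55 ≡ 0 (mod 56). Using 27⁻¹ = 27: x ≡ 27·0 = 0, so x = 0.
Check: h(0) = 27·0 + 55 = 55 ≡ 55 (mod 56).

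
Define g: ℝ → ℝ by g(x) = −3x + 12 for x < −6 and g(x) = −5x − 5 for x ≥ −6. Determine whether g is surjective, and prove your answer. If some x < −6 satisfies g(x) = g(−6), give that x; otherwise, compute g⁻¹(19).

Both pieces are strictly decreasing (slopes −3 and −5), so each is injective on its own interval.
The left piece maps (−∞, −6) onto (30, ∞); the right piece maps [−6, ∞) onto (−∞, 25].
The union (30, ∞) ∪ (−∞, 25] omits the interval between 30 and 25; in particular 30 has no preimage. So g is not surjective.
Because the two images are disjoint, no x < −6 has g(x) = g(−6), so we compute g⁻¹(19): 19 lies in (−∞, 25], so solve −5x − 5 = 19: x = (19 + 5)/(−5) = −24/5.

-24/5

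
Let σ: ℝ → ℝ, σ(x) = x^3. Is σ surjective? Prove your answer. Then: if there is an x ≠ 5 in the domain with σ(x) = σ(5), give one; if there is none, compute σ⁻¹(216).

6

For any y ∈ ℝ, x = y^{1/3} ∈ ℝ gives σ(x) = y, so σ is surjective.
Since x ↦ x^3 is strictly increasing on ℝ, it is injective there, so no x ≠ 5 in the domain has σ(x) = σ(5). We therefore compute σ⁻¹(216) = 216^{1/3} = 6 (indeed 6^3 = 216).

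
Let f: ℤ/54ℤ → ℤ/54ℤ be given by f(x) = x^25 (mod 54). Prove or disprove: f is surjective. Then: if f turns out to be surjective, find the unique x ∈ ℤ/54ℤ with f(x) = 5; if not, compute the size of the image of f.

38

f(0) = 0^25 = 0.
f(6): Repeated squaring mod 54: 6^1 ≡ 6, 6^2 ≡ 6² = 36, 6^4 ≡ 36² = 1296 ≡ 0, 6^8 ≡ 0² = 0, 6^16 ≡ 0² = 0. Since 25 = 16 + 8 + 1, 6^25 ≡ 0·0·6: 0·0 = 0, then 0·6 = 0. So 6^25 ≡ 0 (mod 54).
So f(0) = f(6) = 0 while 0 ≠ 6, so f is not injective.
A non-injective map from the 54-element set ℤ/54ℤ to itself takes at most 53 distinct values, so it cannot be surjective. Thus f is not surjective.
Since f is not surjective, we determine |image(f)|. Computing x^25 mod 54 for each x (by repeated squaring, reducing mod 54 at every step), the values f(0), f(1), …, f(53) are: 0, 1, 20, 27, 22, 41, 0, 43, 8, 27, 10, 29, 0, 31, 50, 27, 52, 17, 0, 19, 38, 27, 40, 5, 0, 7, 26, 27, 28, 47, 0, 49, 14, 27, 16, 35, 0, 37, 2, 27, 4, 23, 0, 25, 44, 27, 46, 11, 0, 13, 32, 27, 34, 53.
The distinct values are {0, 1, 2, 4, 5, 7, 8, 10, 11, 13, 14, 16, 17, 19, 20, 22, 23, 25, 26, 27, 28, 29, 31, 32, 34, 35, 37, 38, 40, 41, 43, 44, 46, 47, 49, 50, 52, 53}; there are 38 of them.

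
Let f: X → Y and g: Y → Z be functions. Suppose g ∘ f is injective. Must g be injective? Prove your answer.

No. Take X = {1, 2, 3}, Y = {1, 2, 3, 4, 5}, Z = {1, 2, 3, 4, 5}, f(a) = a for each a ∈ X, and g(b) = 4 if b ∈ {4, 5} else g(b) = b.
Then g ∘ f = f is injective (X ⊂ Y and f is the inclusion), but g(4) = g(5) = 4 with 4 ≠ 5, so g is not injective.

not injective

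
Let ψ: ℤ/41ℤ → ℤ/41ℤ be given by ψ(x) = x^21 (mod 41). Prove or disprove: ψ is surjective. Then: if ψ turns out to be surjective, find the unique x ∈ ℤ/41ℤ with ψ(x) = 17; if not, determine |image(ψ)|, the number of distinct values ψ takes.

Since 41 is prime, the nonzero elements of ℤ/41ℤ form a cyclic group of order 40.
As gcd(21, 40) = 1, raising to the 21st power is a bijection on this group: if x_1^21 ≡ x_2^21 then (x_1x_2^{−1})^21 = 1, and the only element of order dividing gcd(21, 40) = 1 is 1, so x_1 = x_2.
With ψ(0) = 0 this makes ψ injective on all of ℤ/41ℤ, hence bijective (finite equal-size domain and codomain). In particular ψ is surjective.
Since ψ is surjective, we find the preimage of 17. The inverse of x ↦ x^21 on (ℤ/41ℤ)^× is x ↦ x^21, because 21·21 = 441 = 11·40 + 1 ≡ 1 (mod 40) and x^{40} = 1 for x ≠ 0 (Fermat). So ψ⁻¹(17) = 17^21 mod 41.
Repeated squaring mod 41: 17^1 ≡ 17, 17^2 ≡ 17² = 289 ≡ 2, 17^4 ≡ 2² = 4, 17^8 ≡ 4² = 16, 17^16 ≡ 16² = 256 ≡ 10. Since 21 = 16 + 4 + 1, 17^21 ≡ 10·4·17: 10·4 = 40, then 40·17 = 680 ≡ 24. So 17^21 ≡ 24 (mod 41).
Hence ψ⁻¹(17) = 24.

24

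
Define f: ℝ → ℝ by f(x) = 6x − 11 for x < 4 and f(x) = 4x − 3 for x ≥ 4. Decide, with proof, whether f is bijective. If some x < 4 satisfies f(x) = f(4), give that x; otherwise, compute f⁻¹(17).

5

Both pieces are strictly increasing (slopes 6 and 4), so each is injective on its own interval.
The left piece maps (−∞, 4) onto (−∞, 13); the right piece maps [4, ∞) onto [13, ∞).
Since 13 = 13, the images partition ℝ: f is injective and surjective, hence bijective.
Because the two images are disjoint, no x < 4 has f(x) = f(4), so we compute f⁻¹(17): 17 lies in [13, ∞), so solve 4x − 3 = 17: x = (17 + 3)/4 = 5.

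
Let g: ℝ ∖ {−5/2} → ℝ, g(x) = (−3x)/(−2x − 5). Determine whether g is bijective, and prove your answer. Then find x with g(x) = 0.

0

If g(x) = 3/2, cross-multiplying gives −2(−3x) = −3(−2x − 5), which simplifies to 0 = 15 — false.  So 3/2 has no preimage and g is not surjective.
Hence g is not bijective.
Solving g(x) = 0: cross-multiplying gives −3x = 0(−2x − 5), which rearranges to −3x = 0, so x = 0.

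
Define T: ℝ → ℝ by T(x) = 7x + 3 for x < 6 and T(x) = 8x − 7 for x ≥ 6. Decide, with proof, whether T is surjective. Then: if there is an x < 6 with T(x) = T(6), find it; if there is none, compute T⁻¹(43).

Both pieces are strictly increasing (slopes 7 and 8), so each is injective on its own interval.
The left piece maps (−∞, 6) onto (−∞, 45); the right piece maps [6, ∞) onto [41, ∞).
The union (−∞, 45) ∪ [41, ∞) covers ℝ, so T is surjective.
For the follow-up: the images overlap, so an x < 6 with T(x) = T(6) exists. T(6) = 41; solving 7x + 3 = 41 for x < 6 gives x = (41 − 3)/7 = 38/7.

38/7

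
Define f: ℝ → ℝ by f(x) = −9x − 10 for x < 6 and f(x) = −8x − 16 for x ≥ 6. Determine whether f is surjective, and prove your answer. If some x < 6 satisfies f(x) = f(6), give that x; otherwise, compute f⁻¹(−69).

Both pieces are strictly decreasing (slopes −9 and −8), so each is injective on its own interval.
The left piece maps (−∞, 6) onto (−64, ∞); the right piece maps [6, ∞) onto (−∞, −64].
These images together cover ℝ, so f is surjective.
Because the two images are disjoint, no x < 6 has f(x) = f(6), so we compute f⁻¹(−69): −69 lies in (−∞, −64], so solve −8x − 16 = −69: x = (−69 + 16)/(−8) = 53/8.

53/8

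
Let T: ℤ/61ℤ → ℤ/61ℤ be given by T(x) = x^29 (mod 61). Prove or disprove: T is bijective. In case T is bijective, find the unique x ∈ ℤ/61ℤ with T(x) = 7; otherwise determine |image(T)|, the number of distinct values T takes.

26

Since 61 is prime, the nonzero elements of ℤ/61ℤ form a cyclic group of order 60.
As gcd(29, 60) = 1, raising to the 29th power is a bijection on this group: if x_1^29 ≡ x_2^29 then (x_1x_2^{−1})^29 = 1, and the only element of order dividing gcd(29, 60) = 1 is 1, so x_1 = x_2.
With T(0) = 0 this makes T injective on all of ℤ/61ℤ, hence bijective (finite equal-size domain and codomain). In particular T is bijective.
Since T is bijective, we find the preimage of 7. The inverse of x ↦ x^29 on (ℤ/61ℤ)^× is x ↦ x^29, because 29·29 = 841 = 14·60 + 1 ≡ 1 (mod 60) and x^{60} = 1 for x ≠ 0 (Fermat). So T⁻¹(7) = 7^29 mod 61.
Repeated squaring mod 61: 7^1 ≡ 7, 7^2 ≡ 7² = 49, 7^4 ≡ 49² = 2401 ≡ 22, 7^8 ≡ 22² = 484 ≡ 57, 7^16 ≡ 57² = 3249 ≡ 16. Since 29 = 16 + 8 + 4 + 1, 7^29 ≡ 16·57·22·7: 16·57 = 912 ≡ 58, then 58·22 = 1276 ≡ 56, then 56·7 = 392 ≡ 26. So 7^29 ≡ 26 (mod 61).
Hence T⁻¹(7) = 26.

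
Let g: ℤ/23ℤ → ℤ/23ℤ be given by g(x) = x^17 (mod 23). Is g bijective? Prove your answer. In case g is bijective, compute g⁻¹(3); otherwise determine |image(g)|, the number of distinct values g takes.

Since 23 is prime, the nonzero elements of ℤ/23ℤ form a cyclic group of order 22.
As gcd(17, 22) = 1, raising to the 17th power is a bijection on this group: if a^17 ≡ b^17 then (ab^{−1})^17 = 1, and the only element of order dividing gcd(17, 22) = 1 is 1, so a = b.
With g(0) = 0 this makes g injective on all of ℤ/23ℤ, hence bijective (finite equal-size domain and codomain). In particular g is bijective.
Since g is bijective, we find the preimage of 3. The inverse of x ↦ x^17 on (ℤ/23ℤ)^× is x ↦ x^13, because 17·13 = 221 = 10·22 + 1 ≡ 1 (mod 22) and x^{22} = 1 for x ≠ 0 (Fermat). So g⁻¹(3) = 3^13 mod 23.
Repeated squaring mod 23: 3^1 ≡ 3, 3^2 ≡ 3² = 9, 3^4 ≡ 9² = 81 ≡ 12, 3^8 ≡ 12² = 144 ≡ 6. Since 13 = 8 + 4 + 1, 3^13 ≡ 6·12·3: 6·12 = 72 ≡ 3, then 3·3 = 9. So 3^13 ≡ 9 (mod 23).
Hence g⁻¹(3) = 9.

9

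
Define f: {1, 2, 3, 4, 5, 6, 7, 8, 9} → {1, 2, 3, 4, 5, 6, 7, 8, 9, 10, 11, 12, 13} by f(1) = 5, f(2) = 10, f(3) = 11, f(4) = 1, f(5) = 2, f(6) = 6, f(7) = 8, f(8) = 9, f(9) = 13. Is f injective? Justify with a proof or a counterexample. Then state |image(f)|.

The values f(1), …, f(9) are 5, 10, 11, 1, 2, 6, 8, 9, 13 — all distinct.
So f(s) = f(t) only when s = t, and f is injective.
The image of f is {1, 2, 5, 6, 8, 9, 10, 11, 13}, which has 9 elements.

9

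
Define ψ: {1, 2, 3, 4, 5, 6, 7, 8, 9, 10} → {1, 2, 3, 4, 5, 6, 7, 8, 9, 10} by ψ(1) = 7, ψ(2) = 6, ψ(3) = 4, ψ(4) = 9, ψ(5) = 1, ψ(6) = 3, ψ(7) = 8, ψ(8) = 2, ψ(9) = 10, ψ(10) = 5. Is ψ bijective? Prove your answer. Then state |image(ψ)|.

10

The values 7, 6, 4, 9, 1, 3, 8, 2, 10, 5 are a permutation of {1, 2, 3, 4, 5, 6, 7, 8, 9, 10}: each element appears exactly once.
So ψ is injective and surjective, hence bijective.
The image of ψ is {1, 2, 3, 4, 5, 6, 7, 8, 9, 10}, which has 10 elements.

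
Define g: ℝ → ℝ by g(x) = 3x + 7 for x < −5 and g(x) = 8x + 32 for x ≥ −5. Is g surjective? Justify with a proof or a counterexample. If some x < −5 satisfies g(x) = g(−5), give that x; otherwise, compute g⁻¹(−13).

-20/3

Both pieces are strictly increasing (slopes 3 and 8), so each is injective on its own interval.
The left piece maps (−∞, −5) onto (−∞, −8); the right piece maps [−5, ∞) onto [−8, ∞).
These images together cover ℝ, so g is surjective.
Because the two images are disjoint, no x < −5 has g(x) = g(−5), so we compute g⁻¹(−13): −13 lies in (−∞, −8), so solve 3x + 7 = −13: x = (−13 − 7)/3 = −20/3.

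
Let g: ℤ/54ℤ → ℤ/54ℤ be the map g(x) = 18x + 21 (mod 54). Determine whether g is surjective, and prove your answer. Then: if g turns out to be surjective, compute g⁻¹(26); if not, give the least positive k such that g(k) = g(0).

3

Since gcd(18, 54) = 18, we have 18x ≡ 0 (mod 18) for all x, so g(x) ≡ 3 (mod 18).
But 0 ≢ 3 (mod 18), so 0 ∈ ℤ/54ℤ has no preimage. Thus g is not surjective.
Since g is not surjective, we find the least positive k with g(k) = g(0): this means 18k ≡ 0 (mod 54), i.e. 54 ∣ 18k. Since gcd(18, 54) = 18, dividing through by 18 this holds exactly when 3 ∣ k.
The smallest positive such k is 3.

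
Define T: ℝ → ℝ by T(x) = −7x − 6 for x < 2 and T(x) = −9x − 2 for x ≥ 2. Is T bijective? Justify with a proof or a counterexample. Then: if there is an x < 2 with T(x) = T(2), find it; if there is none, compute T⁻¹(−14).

Both pieces are strictly decreasing (slopes −7 and −9), so each is injective on its own interval.
The left piece maps (−∞, 2) onto (−20, ∞); the right piece maps [2, ∞) onto (−∞, −20].
Since −20 = −20, the images partition ℝ: T is injective and surjective, hence bijective.
Because the two images are disjoint, no x < 2 has T(x) = T(2), so we compute T⁻¹(−14): −14 lies in (−20, ∞), so solve −7x − 6 = −14: x = (−14 + 6)/(−7) = 8/7.

8/7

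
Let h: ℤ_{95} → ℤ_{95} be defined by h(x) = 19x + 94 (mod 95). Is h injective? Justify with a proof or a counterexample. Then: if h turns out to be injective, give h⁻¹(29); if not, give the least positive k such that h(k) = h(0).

5

By definition, h is injective when h(x_1) = h(x_2) forces x_1 = x_2.
We have gcd(19, 95) = 19 > 1. Taking x_1 = 0 and x_2 = 5: h(0) = 94 and h(5) = 19·5 + 94 = 189 ≡ 94 (mod 95).
So h(0) = h(5) while 0 ≠ 5, hence h is not injective.
Since h is not injective, we find the least positive k with h(k) = h(0): this means 19k ≡ 0 (mod 95), i.e. 95 ∣ 19k. Since gcd(19, 95) = 19, dividing through by 19 this holds exactly when 5 ∣ k.
The smallest positive such k is 5.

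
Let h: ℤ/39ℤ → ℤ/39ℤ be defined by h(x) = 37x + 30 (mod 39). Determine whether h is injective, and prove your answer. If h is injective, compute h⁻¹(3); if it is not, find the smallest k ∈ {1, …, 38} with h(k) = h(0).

By definition, injectivity means: for all x_1, x_2 in the domain, h(x_1) = h(x_2) implies x_1 = x_2.
Suppose h(x_1) = h(x_2) in ℤ/39ℤ. Then 37x_1 + 30 ≡ 37x_2 + 30 (mod 39), hence 37(x_1 − x_2) ≡ 0 (mod 39).
Since gcd(37, 39) = 1, 37 is invertible modulo 39, so x_1 − x_2 ≡ 0 (mod 39), i.e. x_1 = x_2.
Thus h is injective.
We now compute 37⁻¹ mod 39 explicitly. Euclid's algorithm: 39 = 1·37 + 2, 37 = 18·2 + 1; back-substituting gives 1 = 19·37 − 18·39, so 37⁻¹ ≡ 19 (mod 39).
Since h is injective, we compute h⁻¹(3): solve 37x + 30 ≡ 3 (mod 39), i.e. 37x ≡ 12 (mod 39).
Multiplying by 37⁻¹ = 19 gives x ≡ 19·12 = 228 = 5·39 + 33 ≡ 33 (mod 39).
Check: h(33) = 37·33 + 30 = 1251 = 32·39 + 3 ≡ 3 (mod 39).

33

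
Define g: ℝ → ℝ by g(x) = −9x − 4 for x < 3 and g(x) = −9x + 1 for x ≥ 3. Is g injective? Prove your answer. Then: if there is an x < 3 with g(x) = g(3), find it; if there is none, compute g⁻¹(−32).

Both pieces are strictly decreasing (slopes −9 and −9), so each is injective on its own interval.
The left piece maps (−∞, 3) onto (−31, ∞); the right piece maps [3, ∞) onto (−∞, −26].
These images overlap. In particular g(3) = −26 (right piece), and solving −9x − 4 = −26 on the left piece gives x = 22/9 < 3.
So g(22/9) = g(3) with 22/9 ≠ 3, and g is not injective. This x = 22/9 is the requested value below 3.

22/9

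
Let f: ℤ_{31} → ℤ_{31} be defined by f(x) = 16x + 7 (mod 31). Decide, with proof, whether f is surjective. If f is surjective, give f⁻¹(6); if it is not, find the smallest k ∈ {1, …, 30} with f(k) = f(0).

Since gcd(16, 31) = 1, 16 is invertible modulo 31. Euclid's algorithm: 31 = 1·16 + 15, 16 = 1·15 + 1; back-substituting gives 1 = 2·16 − 1·31, so 16⁻¹ ≡ 2 (mod 31).
Then y ↦ 2(y − 7) is a two-sided inverse to f, so every y ∈ ℤ_{31} has a preimage.
Hence f is surjective.
Since f is surjective, we compute f⁻¹(6): solve 16x + 7 ≡ 6 (mod 31), i.e. 16x ≡ 30 (mod 31).
Multiplying by 16⁻¹ = 2 gives x ≡ 2·30 = 60 = 1·31 + 29 ≡ 29 (mod 31).
Check: f(29) = 16·29 + 7 = 471 = 15·31 + 6 ≡ 6 (mod 31).

29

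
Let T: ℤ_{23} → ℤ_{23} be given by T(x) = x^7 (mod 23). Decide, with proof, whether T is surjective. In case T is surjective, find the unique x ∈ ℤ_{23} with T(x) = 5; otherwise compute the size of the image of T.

7

Since 23 is prime, the nonzero elements of ℤ_{23} form a cyclic group of order 22.
As gcd(7, 22) = 1, raising to the 7th power is a bijection on this group: if s^7 ≡ t^7 then (st^{−1})^7 = 1, and the only element of order dividing gcd(7, 22) = 1 is 1, so s = t.
With T(0) = 0 this makes T injective on all of ℤ_{23}, hence bijective (finite equal-size domain and codomain). In particular T is surjective.
Since T is surjective, we find the preimage of 5. The inverse of x ↦ x^7 on (ℤ_{23})^× is x ↦ x^19, because 7·19 = 133 = 6·22 + 1 ≡ 1 (mod 22) and x^{22} = 1 for x ≠ 0 (Fermat). So T⁻¹(5) = 5^19 mod 23.
Repeated squaring mod 23: 5^1 ≡ 5, 5^2 ≡ 5² = 25 ≡ 2, 5^4 ≡ 2² = 4, 5^8 ≡ 4² = 16, 5^16 ≡ 16² = 256 ≡ 3. Since 19 = 16 + 2 + 1, 5^19 ≡ 3·2·5: 3·2 = 6, then 6·5 = 30 ≡ 7. So 5^19 ≡ 7 (mod 23).
Hence T⁻¹(5) = 7.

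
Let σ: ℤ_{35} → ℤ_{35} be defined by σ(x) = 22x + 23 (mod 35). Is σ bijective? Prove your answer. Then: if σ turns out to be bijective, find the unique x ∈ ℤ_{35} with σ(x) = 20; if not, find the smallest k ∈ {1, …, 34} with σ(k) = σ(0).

11

Suppose σ(x_1) = σ(x_2) in ℤ_{35}. Then 22x_1 + 23 ≡ 22x_2 + 23 (mod 35), so 22(x_1 − x_2) ≡ 0 (mod 35).
Since gcd(22, 35) = 1, 22 is invertible modulo 35, hence x_1 − x_2 ≡ 0 (mod 35), i.e. x_1 = x_2.
We now compute 22⁻¹ mod 35 explicitly. Euclid's algorithm: 35 = 1·22 + 13, 22 = 1·13 + 9, 13 = 1·9 + 4, 9 = 2·4 + 1; back-substituting gives 1 = 8·22 − 5·35, so 22⁻¹ ≡ 8 (mod 35).
For any y ∈ ℤ_{35}, x = 8(y − 23) mod 35 satisfies σ(x) = 22·8(y − 23) + 23 ≡ y (since 22·8 ≡ 1 mod 35). So every y has a preimage.
Hence σ is bijective.
Since σ is bijective, we find σ⁻¹(20): we need 22x ≡ 20 − 23 ≡ 32 (mod 35). Using 22⁻¹ = 8: x ≡ 8·32 = 256 = 7·35 + 11, so x = 11.
Check: σ(11) = 22·11 + 23 = 265 = 7·35 + 20 ≡ 20 (mod 35).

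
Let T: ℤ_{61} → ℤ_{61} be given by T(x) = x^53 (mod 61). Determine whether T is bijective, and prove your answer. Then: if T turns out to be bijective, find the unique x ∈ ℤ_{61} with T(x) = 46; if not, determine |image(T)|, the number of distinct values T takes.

19

Since 61 is prime, the nonzero elements of ℤ_{61} form a cyclic group of order 60.
As gcd(53, 60) = 1, raising to the 53rd power is a bijection on this group: if u^53 ≡ v^53 then (uv^{−1})^53 = 1, and the only element of order dividing gcd(53, 60) = 1 is 1, so u = v.
With T(0) = 0 this makes T injective on all of ℤ_{61}, hence bijective (finite equal-size domain and codomain). In particular T is bijective.
Since T is bijective, we find the preimage of 46. The inverse of x ↦ x^53 on (ℤ_{61})^× is x ↦ x^17, because 53·17 = 901 = 15·60 + 1 ≡ 1 (mod 60) and x^{60} = 1 for x ≠ 0 (Fermat). So T⁻¹(46) = 46^17 mod 61.
Repeated squaring mod 61: 46^1 ≡ 46, 46^2 ≡ 46² = 2116 ≡ 42, 46^4 ≡ 42² = 1764 ≡ 56, 46^8 ≡ 56² = 3136 ≡ 25, 46^16 ≡ 25² = 625 ≡ 15. Since 17 = 16 + 1, 46^17 ≡ 15·46: 15·46 = 690 ≡ 19. So 46^17 ≡ 19 (mod 61).
Hence T⁻¹(46) = 19.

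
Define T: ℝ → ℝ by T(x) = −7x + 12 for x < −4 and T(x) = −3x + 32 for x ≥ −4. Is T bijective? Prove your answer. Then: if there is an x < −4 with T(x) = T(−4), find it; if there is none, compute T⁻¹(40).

Both pieces are strictly decreasing (slopes −7 and −3), so each is injective on its own interval.
The left piece maps (−∞, −4) onto (40, ∞); the right piece maps [−4, ∞) onto (−∞, 44].
These images overlap. In particular T(−4) = 44 (right piece), and solving −7x + 12 = 44 on the left piece gives x = −32/7 < −4.
So T(−32/7) = T(−4) with −32/7 ≠ −4, and T is not injective, hence not bijective. This x = −32/7 is the requested value below −4.

-32/7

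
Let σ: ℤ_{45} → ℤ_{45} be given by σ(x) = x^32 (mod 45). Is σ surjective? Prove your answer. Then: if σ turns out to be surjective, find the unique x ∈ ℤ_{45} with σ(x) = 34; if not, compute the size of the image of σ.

σ(3): Repeated squaring mod 45: 3^1 ≡ 3, 3^2 ≡ 3² = 9, 3^4 ≡ 9² = 81 ≡ 36, 3^8 ≡ 36² = 1296 ≡ 36, 3^16 ≡ 36² = 1296 ≡ 36, 3^32 ≡ 36² = 1296 ≡ 36. So 3^32 ≡ 36 (mod 45).
σ(6): Repeated squaring mod 45: 6^1 ≡ 6, 6^2 ≡ 6² = 36, 6^4 ≡ 36² = 1296 ≡ 36, 6^8 ≡ 36² = 1296 ≡ 36, 6^16 ≡ 36² = 1296 ≡ 36, 6^32 ≡ 36² = 1296 ≡ 36. So 6^32 ≡ 36 (mod 45).
So σ(3) = σ(6) = 36 while 3 ≠ 6, therefore σ is not injective.
A non-injective map from the 45-element set ℤ_{45} to itself takes at most 44 distinct values, so it cannot be surjective. So σ is not surjective.
Since σ is not surjective, we determine |image(σ)|. Computing x^32 mod 45 for each x (by repeated squaring, reducing mod 45 at every step), the values σ(0), σ(1), …, σ(44) are: 0, 1, 31, 36, 16, 25, 36, 31, 1, 36, 10, 31, 36, 16, 16, 0, 31, 1, 36, 1, 40, 36, 16, 16, 36, 40, 1, 36, 1, 31, 0, 16, 16, 36, 31, 10, 36, 1, 31, 36, 25, 16, 36, 31, 1.
The distinct values are {0, 1, 10, 16, 25, 31, 36, 40}; there are 8 of them.

8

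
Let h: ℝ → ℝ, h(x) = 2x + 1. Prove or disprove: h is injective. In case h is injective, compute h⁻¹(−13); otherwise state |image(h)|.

Suppose h(s) = h(t). Then 2s + 1 = 2t + 1, therefore 2s = 2t, so s = t.
Hence h is injective.
Since h is injective, we compute h⁻¹(−13) = (−13 − 1)/2 = −7.

-7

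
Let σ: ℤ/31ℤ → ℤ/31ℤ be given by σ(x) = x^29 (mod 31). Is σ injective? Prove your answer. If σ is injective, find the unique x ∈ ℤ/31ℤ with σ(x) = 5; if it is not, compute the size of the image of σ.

25

Since 31 is prime, the nonzero elements of ℤ/31ℤ form a cyclic group of order 30.
As gcd(29, 30) = 1, raising to the 29th power is a bijection on this group: if u^29 ≡ v^29 then (uv^{−1})^29 = 1, and the only element of order dividing gcd(29, 30) = 1 is 1, so u = v.
With σ(0) = 0 this makes σ injective on all of ℤ/31ℤ, hence bijective (finite equal-size domain and codomain). In particular σ is injective.
Since σ is injective, we find the preimage of 5. The inverse of x ↦ x^29 on (ℤ/31ℤ)^× is x ↦ x^29, because 29·29 = 841 = 28·30 + 1 ≡ 1 (mod 30) and x^{30} = 1 for x ≠ 0 (Fermat). So σ⁻¹(5) = 5^29 mod 31.
Repeated squaring mod 31: 5^1 ≡ 5, 5^2 ≡ 5² = 25, 5^4 ≡ 25² = 625 ≡ 5, 5^8 ≡ 5² = 25, 5^16 ≡ 25² = 625 ≡ 5. Since 29 = 16 + 8 + 4 + 1, 5^29 ≡ 5·25·5·5: 5·25 = 125 ≡ 1, then 1·5 = 5, then 5·5 = 25. So 5^29 ≡ 25 (mod 31).
Hence σ⁻¹(5) = 25.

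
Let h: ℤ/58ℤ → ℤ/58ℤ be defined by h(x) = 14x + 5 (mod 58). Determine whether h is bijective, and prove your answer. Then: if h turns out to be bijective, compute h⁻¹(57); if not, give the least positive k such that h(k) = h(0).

Recall: injectivity means: for all a, b in the domain, h(a) = h(b) implies a = b.
We have gcd(14, 58) = 2 > 1. Taking a = 0 and b = 29: h(0) = 5 and h(29) = 14·29 + 5 = 411 ≡ 5 (mod 58).
So h(0) = h(29) while 0 ≠ 29, therefore h is not injective, hence not bijective.
Since h is not bijective, we find the least positive k with h(k) = h(0): this means 14k ≡ 0 (mod 58), i.e. 58 ∣ 14k. Since gcd(14, 58) = 2, dividing through by 2 this holds exactly when 29 ∣ 7k, and as gcd(7, 29) = 1, exactly when 29 ∣ k.
The smallest positive such k is 29.

29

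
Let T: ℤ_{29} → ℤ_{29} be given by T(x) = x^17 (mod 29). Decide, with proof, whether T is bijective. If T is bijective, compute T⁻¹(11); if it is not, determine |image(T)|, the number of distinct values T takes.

Since 29 is prime, the nonzero elements of ℤ_{29} form a cyclic group of order 28.
As gcd(17, 28) = 1, raising to the 17th power is a bijection on this group: if a^17 ≡ b^17 then (ab^{−1})^17 = 1, and the only element of order dividing gcd(17, 28) = 1 is 1, so a = b.
With T(0) = 0 this makes T injective on all of ℤ_{29}, hence bijective (finite equal-size domain and codomain). In particular T is bijective.
Since T is bijective, we find the preimage of 11. The inverse of x ↦ x^17 on (ℤ_{29})^× is x ↦ x^5, because 17·5 = 85 = 3·28 + 1 ≡ 1 (mod 28) and x^{28} = 1 for x ≠ 0 (Fermat). So T⁻¹(11) = 11^5 mod 29.
Repeated squaring mod 29: 11^1 ≡ 11, 11^2 ≡ 11² = 121 ≡ 5, 11^4 ≡ 5² = 25. Since 5 = 4 + 1, 11^5 ≡ 25·11: 25·11 = 275 ≡ 14. So 11^5 ≡ 14 (mod 29).
Hence T⁻¹(11) = 14.

14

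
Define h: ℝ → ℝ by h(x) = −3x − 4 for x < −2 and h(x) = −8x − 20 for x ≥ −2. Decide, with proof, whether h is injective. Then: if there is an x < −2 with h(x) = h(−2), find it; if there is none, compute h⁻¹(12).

-16/3

Both pieces are strictly decreasing (slopes −3 and −8), so each is injective on its own interval.
The left piece maps (−∞, −2) onto (2, ∞); the right piece maps [−2, ∞) onto (−∞, −4].
These images are disjoint, so no value is attained by both pieces. Therefore h is injective.
Because the two images are disjoint, no x < −2 has h(x) = h(−2), so we compute h⁻¹(12): 12 lies in (2, ∞), so solve −3x − 4 = 12: x = (12 + 4)/(−3) = −16/3.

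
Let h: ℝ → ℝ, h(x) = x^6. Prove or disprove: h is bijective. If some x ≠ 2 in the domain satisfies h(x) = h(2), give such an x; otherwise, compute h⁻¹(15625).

h(2) = 64 = (−2)^6 = h(−2) (since 6 is even), with 2 ≠ −2. So h is not injective, hence not bijective.
For the follow-up, such an x exists: taking x = −2 ∈ ℝ gives h(−2) = 64 = h(2) with −2 ≠ 2.

-2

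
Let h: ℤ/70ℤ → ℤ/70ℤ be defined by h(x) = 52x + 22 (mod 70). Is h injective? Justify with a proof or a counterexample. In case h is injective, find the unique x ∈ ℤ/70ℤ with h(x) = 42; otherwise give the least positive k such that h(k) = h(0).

35

Recall that h is injective when h(x_1) = h(x_2) forces x_1 = x_2.
We have gcd(52, 70) = 2 > 1. Taking x_1 = 0 and x_2 = 35: h(0) = 22 and h(35) = 52·35 + 22 = 1842 ≡ 22 (mod 70).
So h(0) = h(35) while 0 ≠ 35, thus h is not injective.
Since h is not injective, we find the least positive k with h(k) = h(0): this means 52k ≡ 0 (mod 70), i.e. 70 ∣ 52k. Since gcd(52, 70) = 2, dividing through by 2 this holds exactly when 35 ∣ 26k, and as gcd(26, 35) = 1, exactly when 35 ∣ k.
The smallest positive such k is 35.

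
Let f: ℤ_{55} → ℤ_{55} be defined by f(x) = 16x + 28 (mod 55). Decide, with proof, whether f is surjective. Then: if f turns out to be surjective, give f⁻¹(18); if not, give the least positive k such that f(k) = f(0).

20

Since gcd(16, 55) = 1, 16 is invertible modulo 55. Euclid's algorithm: 55 = 3·16 + 7, 16 = 2·7 + 2, 7 = 3·2 + 1; back-substituting gives 1 = 31·16 − 9·55, so 16⁻¹ ≡ 31 (mod 55).
For any y ∈ ℤ_{55}, x = 31(y − 28) mod 55 satisfies f(x) = 16·31(y − 28) + 28 ≡ y (since 16·31 ≡ 1 mod 55). So every y has a preimage.
Therefore f is surjective.
Since f is surjective, we find f⁻¹(18): we need 16x ≡ 18 − 28 ≡ 45 (mod 55). Using 16⁻¹ = 31: x ≡ 31·45 = 1395 = 25·55 + 20, so x = 20.
Check: f(20) = 16·20 + 28 = 348 = 6·55 + 18 ≡ 18 (mod 55).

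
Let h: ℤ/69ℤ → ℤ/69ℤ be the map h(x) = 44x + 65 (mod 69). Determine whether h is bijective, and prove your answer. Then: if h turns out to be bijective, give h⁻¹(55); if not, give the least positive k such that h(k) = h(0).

28

Suppose h(s) = h(t) in ℤ/69ℤ. Then 44s + 65 ≡ 44t + 65 (mod 69), therefore 44(s − t) ≡ 0 (mod 69).
Since gcd(44, 69) = 1, 44 is invertible modulo 69, so s − t ≡ 0 (mod 69), i.e. s = t.
We now compute 44⁻¹ mod 69 explicitly. Euclid's algorithm: 69 = 1·44 + 25, 44 = 1·25 + 19, 25 = 1·19 + 6, 19 = 3·6 + 1; back-substituting gives 1 = 11·44 − 7·69, so 44⁻¹ ≡ 11 (mod 69).
Then y ↦ 11(y − 65) is a two-sided inverse to h, so every y ∈ ℤ/69ℤ has a preimage.
So h is bijective.
Since h is bijective, we compute h⁻¹(55): solve 44x + 65 ≡ 55 (mod 69), i.e. 44x ≡ 59 (mod 69).
Multiplying by 44⁻¹ = 11 gives x ≡ 11·59 = 649 = 9·69 + 28 ≡ 28 (mod 69).
Check: h(28) = 44·28 + 65 = 1297 = 18·69 + 55 ≡ 55 (mod 69).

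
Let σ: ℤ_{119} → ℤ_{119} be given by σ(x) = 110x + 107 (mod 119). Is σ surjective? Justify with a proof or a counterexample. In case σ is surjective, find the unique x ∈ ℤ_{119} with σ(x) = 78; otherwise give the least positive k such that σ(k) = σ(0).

109

Recall: surjectivity means every element of the codomain has a preimage under σ.
Since gcd(110, 119) = 1, 110 is invertible modulo 119. Euclid's algorithm: 119 = 1·110 + 9, 110 = 12·9 + 2, 9 = 4·2 + 1; back-substituting gives 1 = 66·110 − 61·119, so 110⁻¹ ≡ 66 (mod 119).
For any y ∈ ℤ_{119}, x = 66(y − 107) mod 119 satisfies σ(x) = 110·66(y − 107) + 107 ≡ y (since 110·66 ≡ 1 mod 119). So every y has a preimage.
So σ is surjective.
Since σ is surjective, we compute σ⁻¹(78): solve 110x + 107 ≡ 78 (mod 119), i.e. 110x ≡ 90 (mod 119).
Multiplying by 110⁻¹ = 66 gives x ≡ 66·90 = 5940 = 49·119 + 109 ≡ 109 (mod 119).
Check: σ(109) = 110·109 + 107 = 12097 = 101·119 + 78 ≡ 78 (mod 119).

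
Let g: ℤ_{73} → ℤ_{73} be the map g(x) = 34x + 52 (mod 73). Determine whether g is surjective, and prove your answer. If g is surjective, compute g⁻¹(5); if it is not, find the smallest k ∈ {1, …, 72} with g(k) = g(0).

48

Since gcd(34, 73) = 1, 34 is invertible modulo 73. Euclid's algorithm: 73 = 2·34 + 5, 34 = 6·5 + 4, 5 = 1·4 + 1; back-substituting gives 1 = 58·34 − 27·73, so 34⁻¹ ≡ 58 (mod 73).
Then y ↦ 58(y − 52) is a two-sided inverse to g, so every y ∈ ℤ_{73} has a preimage.
Therefore g is surjective.
Since g is surjective, we compute g⁻¹(5): solve 34x + 52 ≡ 5 (mod 73), i.e. 34x ≡ 26 (mod 73).
Multiplying by 34⁻¹ = 58 gives x ≡ 58·26 = 1508 = 20·73 + 48 ≡ 48 (mod 73).
Check: g(48) = 34·48 + 52 = 1684 = 23·73 + 5 ≡ 5 (mod 73).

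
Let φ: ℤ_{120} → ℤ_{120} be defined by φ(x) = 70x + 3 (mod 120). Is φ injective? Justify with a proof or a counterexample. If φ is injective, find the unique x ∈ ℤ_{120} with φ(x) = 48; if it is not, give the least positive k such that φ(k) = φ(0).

We have gcd(70, 120) = 10 > 1. Taking a = 0 and b = 12: φ(0) = 3 and φ(12) = 70·12 + 3 = 843 ≡ 3 (mod 120).
So φ(0) = φ(12) while 0 ≠ 12, thus φ is not injective.
Since φ is not injective, we find the least positive k with φ(k) = φ(0): this means 70k ≡ 0 (mod 120), i.e. 120 ∣ 70k. Since gcd(70, 120) = 10, dividing through by 10 this holds exactly when 12 ∣ 7k, and as gcd(7, 12) = 1, exactly when 12 ∣ k.
The smallest positive such k is 12.

12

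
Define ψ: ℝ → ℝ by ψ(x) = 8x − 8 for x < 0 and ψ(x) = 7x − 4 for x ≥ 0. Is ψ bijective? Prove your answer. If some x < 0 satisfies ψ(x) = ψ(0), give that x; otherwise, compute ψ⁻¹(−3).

1/7

Both pieces are strictly increasing (slopes 8 and 7), so each is injective on its own interval.
The left piece maps (−∞, 0) onto (−∞, −8); the right piece maps [0, ∞) onto [−4, ∞).
The images leave a gap (−8 has no preimage), so ψ is not surjective, hence not bijective.
Because the two images are disjoint, no x < 0 has ψ(x) = ψ(0), so we compute ψ⁻¹(−3): −3 lies in [−4, ∞), so solve 7x − 4 = −3: x = (−3 + 4)/7 = 1/7.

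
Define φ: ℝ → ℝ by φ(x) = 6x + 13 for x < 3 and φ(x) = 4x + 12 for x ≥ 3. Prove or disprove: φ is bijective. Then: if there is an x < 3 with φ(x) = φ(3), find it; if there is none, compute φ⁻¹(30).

Both pieces are strictly increasing (slopes 6 and 4), so each is injective on its own interval.
The left piece maps (−∞, 3) onto (−∞, 31); the right piece maps [3, ∞) onto [24, ∞).
These images overlap. In particular φ(3) = 24 (right piece), and solving 6x + 13 = 24 on the left piece gives x = 11/6 < 3.
So φ(11/6) = φ(3) with 11/6 ≠ 3, and φ is not injective, hence not bijective. This x = 11/6 is the requested value below 3.

11/6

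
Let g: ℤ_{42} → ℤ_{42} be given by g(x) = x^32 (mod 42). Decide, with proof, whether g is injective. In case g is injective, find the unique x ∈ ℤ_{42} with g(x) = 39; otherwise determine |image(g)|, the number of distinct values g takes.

16

g(4): Repeated squaring mod 42: 4^1 ≡ 4, 4^2 ≡ 4² = 16, 4^4 ≡ 16² = 256 ≡ 4, 4^8 ≡ 4² = 16, 4^16 ≡ 16² = 256 ≡ 4, 4^32 ≡ 4² = 16. So 4^32 ≡ 16 (mod 42).
g(10): Repeated squaring mod 42: 10^1 ≡ 10, 10^2 ≡ 10² = 100 ≡ 16, 10^4 ≡ 16² = 256 ≡ 4, 10^8 ≡ 4² = 16, 10^16 ≡ 16² = 256 ≡ 4, 10^32 ≡ 4² = 16. So 10^32 ≡ 16 (mod 42).
So g(4) = g(10) = 16 while 4 ≠ 10, hence g is not injective.
Since g is not injective, we determine |image(g)|. Computing x^32 mod 42 for each x (by repeated squaring, reducing mod 42 at every step), the values g(0), g(1), …, g(41) are: 0, 1, 4, 9, 16, 25, 36, 7, 22, 39, 16, 37, 18, 1, 28, 15, 4, 37, 30, 25, 22, 21, 22, 25, 30, 37, 4, 15, 28, 1, 18, 37, 16, 39, 22, 7, 36, 25, 16, 9, 4, 1.
The distinct values are {0, 1, 4, 7, 9, 15, 16, 18, 21, 22, 25, 28, 30, 36, 37, 39}; there are 16 of them.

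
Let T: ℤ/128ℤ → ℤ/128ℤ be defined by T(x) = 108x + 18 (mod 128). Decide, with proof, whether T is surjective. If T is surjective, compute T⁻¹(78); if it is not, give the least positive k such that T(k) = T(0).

Since gcd(108, 128) = 4, we have 108x ≡ 0 (mod 4) for all x, so T(x) ≡ 2 (mod 4).
But 0 ≢ 2 (mod 4), so 0 ∈ ℤ/128ℤ has no preimage. Therefore T is not surjective.
Since T is not surjective, we find the least positive k with T(k) = T(0): this means 108k ≡ 0 (mod 128), i.e. 128 ∣ 108k. Since gcd(108, 128) = 4, dividing through by 4 this holds exactly when 32 ∣ 27k, and as gcd(27, 32) = 1, exactly when 32 ∣ k.
The smallest positive such k is 32.

32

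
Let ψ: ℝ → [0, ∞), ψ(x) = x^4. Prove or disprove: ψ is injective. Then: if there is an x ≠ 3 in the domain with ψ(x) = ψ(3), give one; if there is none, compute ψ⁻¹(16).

ψ(3) = 81 = (−3)^4 = ψ(−3) (since 4 is even), with 3 ≠ −3. So ψ is not injective.
For the follow-up, such an x exists: taking x = −3 ∈ ℝ gives ψ(−3) = 81 = ψ(3) with −3 ≠ 3.

-3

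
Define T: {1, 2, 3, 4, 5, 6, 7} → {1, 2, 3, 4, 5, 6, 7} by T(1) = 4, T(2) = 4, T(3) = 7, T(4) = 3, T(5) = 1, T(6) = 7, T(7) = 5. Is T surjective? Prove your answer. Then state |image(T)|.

No element maps to 2, so T is not surjective.
The image of T is {1, 3, 4, 5, 7}, which has 5 elements.

5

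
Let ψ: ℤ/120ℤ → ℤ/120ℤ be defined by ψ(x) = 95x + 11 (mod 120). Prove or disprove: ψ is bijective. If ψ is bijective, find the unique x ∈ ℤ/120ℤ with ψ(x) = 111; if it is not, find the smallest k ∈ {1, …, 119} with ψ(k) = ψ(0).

24

We have gcd(95, 120) = 5 > 1. Taking s = 0 and t = 24: ψ(0) = 11 and ψ(24) = 95·24 + 11 = 2291 ≡ 11 (mod 120).
So ψ(0) = ψ(24) while 0 ≠ 24, thus ψ is not injective, hence not bijective.
Since ψ is not bijective, we find the least positive k with ψ(k) = ψ(0): this means 95k ≡ 0 (mod 120), i.e. 120 ∣ 95k. Since gcd(95, 120) = 5, dividing through by 5 this holds exactly when 24 ∣ 19k, and as gcd(19, 24) = 1, exactly when 24 ∣ k.
The smallest positive such k is 24.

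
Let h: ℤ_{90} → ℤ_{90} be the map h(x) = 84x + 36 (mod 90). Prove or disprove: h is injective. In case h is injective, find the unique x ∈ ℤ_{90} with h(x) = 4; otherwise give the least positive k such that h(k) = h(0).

We have gcd(84, 90) = 6 > 1. Taking a = 0 and b = 15: h(0) = 36 and h(15) = 84·15 + 36 = 1296 ≡ 36 (mod 90).
So h(0) = h(15) while 0 ≠ 15, thus h is not injective.
Since h is not injective, we find the least positive k with h(k) = h(0): this means 84k ≡ 0 (mod 90), i.e. 90 ∣ 84k. Since gcd(84, 90) = 6, dividing through by 6 this holds exactly when 15 ∣ 14k, and as gcd(14, 15) = 1, exactly when 15 ∣ k.
The smallest positive such k is 15.

15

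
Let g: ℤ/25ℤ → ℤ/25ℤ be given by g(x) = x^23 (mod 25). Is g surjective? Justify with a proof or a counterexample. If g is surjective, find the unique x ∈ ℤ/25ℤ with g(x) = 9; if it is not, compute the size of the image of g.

21

g(0) = 0^23 = 0.
g(5): Repeated squaring mod 25: 5^1 ≡ 5, 5^2 ≡ 5² = 25 ≡ 0, 5^4 ≡ 0² = 0, 5^8 ≡ 0² = 0, 5^16 ≡ 0² = 0. Since 23 = 16 + 4 + 2 + 1, 5^23 ≡ 0·0·0·5: 0·0 = 0, then 0·0 = 0, then 0·5 = 0. So 5^23 ≡ 0 (mod 25).
So g(0) = g(5) = 0 while 0 ≠ 5, so g is not injective.
A non-injective map from the 25-element set ℤ/25ℤ to itself takes at most 24 distinct values, so it cannot be surjective. Therefore g is not surjective.
Since g is not surjective, we determine |image(g)|. Computing x^23 mod 25 for each x (by repeated squaring, reducing mod 25 at every step), the values g(0), g(1), …, g(24) are: 0, 1, 8, 2, 14, 0, 16, 18, 12, 4, 0, 6, 3, 22, 19, 0, 21, 13, 7, 9, 0, 11, 23, 17, 24.
The distinct values are {0, 1, 2, 3, 4, 6, 7, 8, 9, 11, 12, 13, 14, 16, 17, 18, 19, 21, 22, 23, 24}; there are 21 of them.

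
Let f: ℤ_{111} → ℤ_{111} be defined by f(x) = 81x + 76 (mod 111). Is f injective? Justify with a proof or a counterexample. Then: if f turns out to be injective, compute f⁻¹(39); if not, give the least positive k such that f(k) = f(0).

We have gcd(81, 111) = 3 > 1. Taking s = 0 and t = 37: f(0) = 76 and f(37) = 81·37 + 76 = 3073 ≡ 76 (mod 111).
So f(0) = f(37) while 0 ≠ 37, hence f is not injective.
Since f is not injective, we find the least positive k with f(k) = f(0): this means 81k ≡ 0 (mod 111), i.e. 111 ∣ 81k. Since gcd(81, 111) = 3, dividing through by 3 this holds exactly when 37 ∣ 27k, and as gcd(27, 37) = 1, exactly when 37 ∣ k.
The smallest positive such k is 37.

37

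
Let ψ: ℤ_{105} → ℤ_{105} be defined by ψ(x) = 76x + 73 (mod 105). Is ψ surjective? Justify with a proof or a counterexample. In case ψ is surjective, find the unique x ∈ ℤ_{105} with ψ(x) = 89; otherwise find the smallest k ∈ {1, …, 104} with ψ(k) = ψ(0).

Recall that ψ is surjective if every y in the codomain equals ψ(x) for some x in the domain.
Since gcd(76, 105) = 1, 76 is invertible modulo 105. Euclid's algorithm: 105 = 1·76 + 29, 76 = 2·29 + 18, 29 = 1·18 + 11, 18 = 1·11 + 7, 11 = 1·7 + 4, 7 = 1·4 + 3, 4 = 1·3 + 1; back-substituting gives 1 = 76·76 − 55·105, so 76⁻¹ ≡ 76 (mod 105).
Then y ↦ 76(y − 73) is a two-sided inverse to ψ, so every y ∈ ℤ_{105} has a preimage.
Thus ψ is surjective.
Since ψ is surjective, we compute ψ⁻¹(89): solve 76x + 73 ≡ 89 (mod 105), i.e. 76x ≡ 16 (mod 105).
Multiplying by 76⁻¹ = 76 gives x ≡ 76·16 = 1216 = 11·105 + 61 ≡ 61 (mod 105).
Check: ψ(61) = 76·61 + 73 = 4709 = 44·105 + 89 ≡ 89 (mod 105).

61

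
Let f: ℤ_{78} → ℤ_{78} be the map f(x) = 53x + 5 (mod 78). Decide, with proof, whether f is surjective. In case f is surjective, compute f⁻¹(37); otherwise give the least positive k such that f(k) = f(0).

58

Since gcd(53, 78) = 1, 53 is invertible modulo 78. Euclid's algorithm: 78 = 1·53 + 25, 53 = 2·25 + 3, 25 = 8·3 + 1; back-substituting gives 1 = 53·53 − 36·78, so 53⁻¹ ≡ 53 (mod 78).
Then y ↦ 53(y − 5) is a two-sided inverse to f, so every y ∈ ℤ_{78} has a preimage.
Thus f is surjective.
Since f is surjective, we find f⁻¹(37): we need 53x ≡ 37 − 5 ≡ 32 (mod 78). Using 53⁻¹ = 53: x ≡ 53·32 = 1696 = 21·78 + 58, so x = 58.
Check: f(58) = 53·58 + 5 = 3079 = 39·78 + 37 ≡ 37 (mod 78).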